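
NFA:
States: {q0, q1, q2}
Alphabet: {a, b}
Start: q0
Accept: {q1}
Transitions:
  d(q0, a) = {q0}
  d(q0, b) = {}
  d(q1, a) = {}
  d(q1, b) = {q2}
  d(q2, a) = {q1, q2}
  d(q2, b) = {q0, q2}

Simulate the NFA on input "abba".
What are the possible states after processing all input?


Start: {q0}
  --a--> {q0}
  --b--> {}
  --b--> {}
  --a--> {}

{} (empty set, no valid transitions)


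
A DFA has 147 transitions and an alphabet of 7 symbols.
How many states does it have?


Each state has exactly one transition per symbol.
states = transitions / |alphabet| = 147 / 7 = 21

21


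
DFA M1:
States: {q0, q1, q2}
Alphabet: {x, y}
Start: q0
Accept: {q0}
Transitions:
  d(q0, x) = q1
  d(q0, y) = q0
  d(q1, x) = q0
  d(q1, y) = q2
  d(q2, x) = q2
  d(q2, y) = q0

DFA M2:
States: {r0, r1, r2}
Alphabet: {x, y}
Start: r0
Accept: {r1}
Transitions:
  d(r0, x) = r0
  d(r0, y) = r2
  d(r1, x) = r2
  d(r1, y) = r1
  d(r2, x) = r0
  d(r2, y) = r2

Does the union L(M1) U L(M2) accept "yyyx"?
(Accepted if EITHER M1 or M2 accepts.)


M1: final=q1 accepted=False
M2: final=r0 accepted=False

No, union rejects (neither accepts)


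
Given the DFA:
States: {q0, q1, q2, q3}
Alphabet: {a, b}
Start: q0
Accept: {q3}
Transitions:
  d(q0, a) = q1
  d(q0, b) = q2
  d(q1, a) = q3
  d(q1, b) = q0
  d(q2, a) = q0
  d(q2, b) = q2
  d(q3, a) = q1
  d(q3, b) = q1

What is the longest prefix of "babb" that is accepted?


Run the DFA, marking each prefix where the state is accepting:
  "" -> q0 [reject]
  "b" -> q2 [reject]
  "ba" -> q0 [reject]
  "bab" -> q2 [reject]
  "babb" -> q2 [reject]

No prefix is accepted


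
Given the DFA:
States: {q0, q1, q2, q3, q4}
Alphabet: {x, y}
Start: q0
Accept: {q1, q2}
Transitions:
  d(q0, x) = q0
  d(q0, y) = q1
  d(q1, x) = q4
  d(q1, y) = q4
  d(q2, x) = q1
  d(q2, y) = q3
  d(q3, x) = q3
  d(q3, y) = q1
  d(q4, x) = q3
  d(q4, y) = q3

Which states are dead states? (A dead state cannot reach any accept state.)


Forward reachability from each state:
  q0 -> reaches accept state q1 (live)
  q1 -> reaches accept state q1 (live)
  q2 -> reaches accept state q1 (live)
  q3 -> reaches accept state q1 (live)
  q4 -> reaches accept state q1 (live)

None (all states can reach an accept state)


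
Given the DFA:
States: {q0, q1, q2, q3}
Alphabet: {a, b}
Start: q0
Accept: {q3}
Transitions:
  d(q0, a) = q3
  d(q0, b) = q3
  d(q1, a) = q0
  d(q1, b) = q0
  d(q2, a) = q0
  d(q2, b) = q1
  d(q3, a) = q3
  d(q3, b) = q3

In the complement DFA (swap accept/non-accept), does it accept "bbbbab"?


Trace: q0 -> q3 -> q3 -> q3 -> q3 -> q3 -> q3
Final: q3
Original accept: {q3}
Complement: q3 is in original accept

No, complement rejects (original accepts)


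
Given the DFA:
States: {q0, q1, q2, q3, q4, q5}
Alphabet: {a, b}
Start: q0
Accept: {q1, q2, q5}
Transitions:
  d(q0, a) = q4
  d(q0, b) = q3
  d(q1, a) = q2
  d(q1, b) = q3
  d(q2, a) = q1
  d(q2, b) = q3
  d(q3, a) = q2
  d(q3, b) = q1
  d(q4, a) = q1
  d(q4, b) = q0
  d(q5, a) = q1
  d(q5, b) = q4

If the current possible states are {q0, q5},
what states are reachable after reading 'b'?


Apply transition on 'b' from each current state:
  d(q0, b) = q3
  d(q5, b) = q4

{q3, q4}


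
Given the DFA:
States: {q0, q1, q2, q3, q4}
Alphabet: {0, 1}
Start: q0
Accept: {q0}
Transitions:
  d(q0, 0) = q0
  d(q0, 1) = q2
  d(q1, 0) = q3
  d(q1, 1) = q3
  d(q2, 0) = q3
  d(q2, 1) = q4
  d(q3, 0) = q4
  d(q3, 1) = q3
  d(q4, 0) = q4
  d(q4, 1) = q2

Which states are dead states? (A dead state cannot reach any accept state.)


Forward reachability from each state:
  q0 -> reaches accept state q0 (live)
  q1 -> reaches {q1, q2, q3, q4}, no accept state (dead)
  q2 -> reaches {q2, q3, q4}, no accept state (dead)
  q3 -> reaches {q2, q3, q4}, no accept state (dead)
  q4 -> reaches {q2, q3, q4}, no accept state (dead)

{q1, q2, q3, q4}


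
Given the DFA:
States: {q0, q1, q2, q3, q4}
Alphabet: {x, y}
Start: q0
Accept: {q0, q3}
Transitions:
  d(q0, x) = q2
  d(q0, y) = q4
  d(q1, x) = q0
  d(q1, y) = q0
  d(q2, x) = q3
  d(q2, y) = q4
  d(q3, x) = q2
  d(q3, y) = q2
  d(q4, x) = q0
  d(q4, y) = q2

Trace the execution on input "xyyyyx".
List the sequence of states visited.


Input: xyyyyx
d(q0, x) = q2
d(q2, y) = q4
d(q4, y) = q2
d(q2, y) = q4
d(q4, y) = q2
d(q2, x) = q3


q0 -> q2 -> q4 -> q2 -> q4 -> q2 -> q3


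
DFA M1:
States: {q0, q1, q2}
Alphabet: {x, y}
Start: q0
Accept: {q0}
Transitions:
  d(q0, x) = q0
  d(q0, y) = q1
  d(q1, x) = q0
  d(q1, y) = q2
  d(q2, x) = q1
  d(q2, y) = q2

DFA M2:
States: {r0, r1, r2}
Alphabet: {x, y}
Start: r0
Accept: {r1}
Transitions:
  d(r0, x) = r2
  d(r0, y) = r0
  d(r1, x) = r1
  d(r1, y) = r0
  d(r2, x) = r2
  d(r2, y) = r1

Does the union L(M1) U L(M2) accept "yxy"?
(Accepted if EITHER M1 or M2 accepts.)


M1: final=q1 accepted=False
M2: final=r1 accepted=True

Yes, union accepts


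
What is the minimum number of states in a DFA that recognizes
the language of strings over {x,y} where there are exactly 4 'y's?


States: count = 0, 1, ..., 4 (that's 5 states), plus a dead state for count > 4.
Total: 5 + 1 = 6. Accept = count-4 state.

6


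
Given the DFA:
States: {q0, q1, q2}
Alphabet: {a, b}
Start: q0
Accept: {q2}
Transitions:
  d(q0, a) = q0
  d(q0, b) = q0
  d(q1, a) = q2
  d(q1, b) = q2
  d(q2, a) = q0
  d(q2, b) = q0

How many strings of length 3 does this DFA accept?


Enumerating all length-3 strings:
  "aaa" -> q0 [reject]
  "aab" -> q0 [reject]
  "aba" -> q0 [reject]
  "abb" -> q0 [reject]
  "baa" -> q0 [reject]
  "bab" -> q0 [reject]
  "bba" -> q0 [reject]
  "bbb" -> q0 [reject]

0 out of 8


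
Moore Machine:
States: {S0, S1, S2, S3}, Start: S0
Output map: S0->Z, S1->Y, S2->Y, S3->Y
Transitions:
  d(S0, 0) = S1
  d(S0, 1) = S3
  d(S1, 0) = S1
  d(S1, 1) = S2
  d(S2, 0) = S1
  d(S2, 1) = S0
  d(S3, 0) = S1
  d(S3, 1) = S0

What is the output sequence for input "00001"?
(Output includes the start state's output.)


Start: S0 (output Z)
  --0--> S1 (output Y)
  --0--> S1 (output Y)
  --0--> S1 (output Y)
  --0--> S1 (output Y)
  --1--> S2 (output Y)

"ZYYYYY"


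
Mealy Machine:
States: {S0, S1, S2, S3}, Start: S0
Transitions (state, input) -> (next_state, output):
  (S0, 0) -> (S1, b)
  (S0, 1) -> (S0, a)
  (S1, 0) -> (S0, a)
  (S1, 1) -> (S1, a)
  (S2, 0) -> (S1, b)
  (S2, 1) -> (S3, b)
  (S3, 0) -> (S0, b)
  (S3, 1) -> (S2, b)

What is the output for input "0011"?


Step-by-step:
  (S0, 0) -> (S1, b)
  (S1, 0) -> (S0, a)
  (S0, 1) -> (S0, a)
  (S0, 1) -> (S0, a)

"baaa"


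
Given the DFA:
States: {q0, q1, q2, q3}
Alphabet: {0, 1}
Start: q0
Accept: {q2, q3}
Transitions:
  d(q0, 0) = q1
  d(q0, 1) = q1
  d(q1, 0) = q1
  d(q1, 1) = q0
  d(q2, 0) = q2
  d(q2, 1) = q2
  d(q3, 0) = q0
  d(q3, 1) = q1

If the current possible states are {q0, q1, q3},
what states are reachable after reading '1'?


Apply transition on '1' from each current state:
  d(q0, 1) = q1
  d(q1, 1) = q0
  d(q3, 1) = q1

{q0, q1}


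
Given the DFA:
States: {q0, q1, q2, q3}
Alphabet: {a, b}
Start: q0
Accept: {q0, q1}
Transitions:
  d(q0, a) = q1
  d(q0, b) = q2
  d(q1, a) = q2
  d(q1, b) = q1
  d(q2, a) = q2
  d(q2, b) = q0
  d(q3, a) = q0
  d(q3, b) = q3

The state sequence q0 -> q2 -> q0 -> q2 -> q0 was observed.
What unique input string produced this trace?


Trace back each transition to find the symbol:
  q0 --[b]--> q2
  q2 --[b]--> q0
  q0 --[b]--> q2
  q2 --[b]--> q0

"bbbb"


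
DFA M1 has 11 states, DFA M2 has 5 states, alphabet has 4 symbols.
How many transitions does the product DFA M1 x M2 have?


Product DFA has 11 * 5 = 55 states.
Each has 4 transitions: 55 * 4 = 220

220


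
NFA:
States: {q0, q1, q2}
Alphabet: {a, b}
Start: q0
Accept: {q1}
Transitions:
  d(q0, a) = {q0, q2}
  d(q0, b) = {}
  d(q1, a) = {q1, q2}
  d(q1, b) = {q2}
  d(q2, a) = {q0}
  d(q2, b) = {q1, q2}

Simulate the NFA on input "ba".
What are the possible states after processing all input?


Start: {q0}
  --b--> {}
  --a--> {}

{} (empty set, no valid transitions)


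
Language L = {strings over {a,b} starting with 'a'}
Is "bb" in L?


first symbol = 'b'

No, "bb" is not in L


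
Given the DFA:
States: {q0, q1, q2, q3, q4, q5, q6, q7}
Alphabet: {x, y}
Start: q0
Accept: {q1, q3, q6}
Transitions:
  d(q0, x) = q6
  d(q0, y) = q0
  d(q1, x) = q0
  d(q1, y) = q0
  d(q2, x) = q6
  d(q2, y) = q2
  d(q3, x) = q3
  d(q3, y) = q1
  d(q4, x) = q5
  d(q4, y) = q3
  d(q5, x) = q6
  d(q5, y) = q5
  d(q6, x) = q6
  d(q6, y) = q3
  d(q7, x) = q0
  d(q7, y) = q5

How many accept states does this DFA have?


Accept states listed: {q1, q3, q6}
Counting: q1(1) q3(2) q6(3)

3


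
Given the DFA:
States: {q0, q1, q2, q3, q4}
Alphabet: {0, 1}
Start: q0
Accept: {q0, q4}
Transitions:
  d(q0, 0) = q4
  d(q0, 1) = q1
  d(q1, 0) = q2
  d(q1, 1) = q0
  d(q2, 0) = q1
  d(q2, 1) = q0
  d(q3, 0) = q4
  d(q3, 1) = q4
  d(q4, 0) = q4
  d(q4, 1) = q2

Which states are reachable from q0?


BFS from q0:
  layer 0: {q0}
  layer 1: {q1, q4}
  layer 2: {q2}

{q0, q1, q2, q4}


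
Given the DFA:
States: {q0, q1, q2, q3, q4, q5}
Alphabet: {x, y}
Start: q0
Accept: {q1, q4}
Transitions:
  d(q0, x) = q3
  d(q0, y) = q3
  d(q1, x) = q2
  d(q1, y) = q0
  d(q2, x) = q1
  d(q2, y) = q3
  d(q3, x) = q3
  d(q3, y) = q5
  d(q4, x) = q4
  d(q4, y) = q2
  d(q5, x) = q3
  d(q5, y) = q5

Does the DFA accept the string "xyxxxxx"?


Trace: q0 -> q3 -> q5 -> q3 -> q3 -> q3 -> q3 -> q3
Final state: q3
Accept states: {q1, q4}

No, rejected (final state q3 is not an accept state)


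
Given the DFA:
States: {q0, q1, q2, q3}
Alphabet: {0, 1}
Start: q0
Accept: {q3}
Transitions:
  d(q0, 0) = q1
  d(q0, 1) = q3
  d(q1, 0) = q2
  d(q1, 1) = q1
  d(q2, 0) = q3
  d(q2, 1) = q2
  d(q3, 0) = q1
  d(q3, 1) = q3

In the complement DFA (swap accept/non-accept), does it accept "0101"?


Trace: q0 -> q1 -> q1 -> q2 -> q2
Final: q2
Original accept: {q3}
Complement: q2 is not in original accept

Yes, complement accepts (original rejects)


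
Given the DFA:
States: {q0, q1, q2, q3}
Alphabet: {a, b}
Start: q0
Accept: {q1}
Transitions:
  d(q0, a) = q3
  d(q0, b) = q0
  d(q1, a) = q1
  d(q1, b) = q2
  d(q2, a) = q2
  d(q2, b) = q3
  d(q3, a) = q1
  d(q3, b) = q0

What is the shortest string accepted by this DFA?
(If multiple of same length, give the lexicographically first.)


BFS by string length (lex-first path to each state shown):
  len 0: q0<-""
  len 1: q0<-"b", q3<-"a"
  len 2: q0<-"ab", q1<-"aa", q3<-"ba"
Found accept state at length 2.

"aa"


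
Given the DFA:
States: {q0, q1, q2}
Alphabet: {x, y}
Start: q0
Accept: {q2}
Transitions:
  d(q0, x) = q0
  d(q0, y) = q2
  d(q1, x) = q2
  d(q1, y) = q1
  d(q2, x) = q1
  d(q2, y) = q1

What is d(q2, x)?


Looking up transition d(q2, x)

q1


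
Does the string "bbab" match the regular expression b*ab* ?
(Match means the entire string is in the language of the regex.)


|string| = 4; first = 'b'; last = 'b'

Yes, "bbab" matches b*ab*


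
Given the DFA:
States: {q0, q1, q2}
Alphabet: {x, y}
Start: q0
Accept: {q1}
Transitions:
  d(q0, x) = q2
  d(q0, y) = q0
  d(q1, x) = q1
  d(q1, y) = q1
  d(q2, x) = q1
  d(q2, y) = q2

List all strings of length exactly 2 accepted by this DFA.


All strings of length 2: 4 total
Accepted: 1

"xx"


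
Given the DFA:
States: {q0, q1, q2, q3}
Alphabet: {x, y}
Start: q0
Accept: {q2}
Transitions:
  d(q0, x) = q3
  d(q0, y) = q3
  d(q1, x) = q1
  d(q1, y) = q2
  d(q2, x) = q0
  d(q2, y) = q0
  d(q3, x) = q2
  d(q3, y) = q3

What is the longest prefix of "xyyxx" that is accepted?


Run the DFA, marking each prefix where the state is accepting:
  "" -> q0 [reject]
  "x" -> q3 [reject]
  "xy" -> q3 [reject]
  "xyy" -> q3 [reject]
  "xyyx" -> q2 [accept]
  "xyyxx" -> q0 [reject]

"xyyx"


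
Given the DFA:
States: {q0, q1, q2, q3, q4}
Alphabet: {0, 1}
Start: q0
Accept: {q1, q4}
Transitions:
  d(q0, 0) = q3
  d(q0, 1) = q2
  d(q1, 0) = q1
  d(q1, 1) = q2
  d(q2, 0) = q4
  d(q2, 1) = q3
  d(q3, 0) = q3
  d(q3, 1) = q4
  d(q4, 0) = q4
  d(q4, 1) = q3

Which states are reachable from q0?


BFS from q0:
  layer 0: {q0}
  layer 1: {q2, q3}
  layer 2: {q4}

{q0, q2, q3, q4}


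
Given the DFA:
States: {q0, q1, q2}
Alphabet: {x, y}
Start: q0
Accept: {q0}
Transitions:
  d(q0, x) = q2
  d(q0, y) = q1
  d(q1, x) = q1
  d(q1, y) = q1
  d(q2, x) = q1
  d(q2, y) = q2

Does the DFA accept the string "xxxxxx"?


Trace: q0 -> q2 -> q1 -> q1 -> q1 -> q1 -> q1
Final state: q1
Accept states: {q0}

No, rejected (final state q1 is not an accept state)


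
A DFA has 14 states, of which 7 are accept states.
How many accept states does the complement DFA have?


Complement swaps accept and non-accept states.
14 - 7 = 7

7


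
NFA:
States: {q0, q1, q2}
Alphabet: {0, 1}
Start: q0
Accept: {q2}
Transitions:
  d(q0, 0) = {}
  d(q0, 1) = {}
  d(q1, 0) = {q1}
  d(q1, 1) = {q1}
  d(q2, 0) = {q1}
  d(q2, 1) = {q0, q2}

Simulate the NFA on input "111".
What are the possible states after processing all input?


Start: {q0}
  --1--> {}
  --1--> {}
  --1--> {}

{} (empty set, no valid transitions)


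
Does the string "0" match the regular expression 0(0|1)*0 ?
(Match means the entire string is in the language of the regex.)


|string| = 1; first = '0'; last = '0'

No, "0" does not match 0(0|1)*0


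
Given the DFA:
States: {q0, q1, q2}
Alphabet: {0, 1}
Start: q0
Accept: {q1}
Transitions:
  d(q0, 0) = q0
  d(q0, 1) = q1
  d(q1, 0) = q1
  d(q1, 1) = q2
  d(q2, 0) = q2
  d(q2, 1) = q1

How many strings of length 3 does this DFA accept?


Enumerating all length-3 strings:
  "000" -> q0 [reject]
  "001" -> q1 [accept]
  "010" -> q1 [accept]
  "011" -> q2 [reject]
  "100" -> q1 [accept]
  "101" -> q2 [reject]
  "110" -> q2 [reject]
  "111" -> q1 [accept]

4 out of 8


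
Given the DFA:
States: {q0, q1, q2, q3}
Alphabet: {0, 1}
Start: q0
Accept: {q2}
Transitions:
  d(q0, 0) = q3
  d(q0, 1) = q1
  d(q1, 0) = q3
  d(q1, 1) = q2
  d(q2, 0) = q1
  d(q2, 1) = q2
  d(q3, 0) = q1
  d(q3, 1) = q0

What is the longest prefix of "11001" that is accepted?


Run the DFA, marking each prefix where the state is accepting:
  "" -> q0 [reject]
  "1" -> q1 [reject]
  "11" -> q2 [accept]
  "110" -> q1 [reject]
  "1100" -> q3 [reject]
  "11001" -> q0 [reject]

"11"


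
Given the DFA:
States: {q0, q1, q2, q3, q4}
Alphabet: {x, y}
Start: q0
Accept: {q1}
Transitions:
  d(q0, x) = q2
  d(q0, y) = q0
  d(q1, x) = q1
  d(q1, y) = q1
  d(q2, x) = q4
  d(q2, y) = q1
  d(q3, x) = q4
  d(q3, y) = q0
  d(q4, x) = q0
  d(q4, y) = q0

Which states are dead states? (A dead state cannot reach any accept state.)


Forward reachability from each state:
  q0 -> reaches accept state q1 (live)
  q1 -> reaches accept state q1 (live)
  q2 -> reaches accept state q1 (live)
  q3 -> reaches accept state q1 (live)
  q4 -> reaches accept state q1 (live)

None (all states can reach an accept state)


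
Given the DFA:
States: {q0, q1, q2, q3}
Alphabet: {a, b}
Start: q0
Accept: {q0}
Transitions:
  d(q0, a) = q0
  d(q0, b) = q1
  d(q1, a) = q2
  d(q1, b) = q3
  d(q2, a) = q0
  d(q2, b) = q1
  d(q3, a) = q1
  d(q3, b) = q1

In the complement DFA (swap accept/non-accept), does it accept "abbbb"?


Trace: q0 -> q0 -> q1 -> q3 -> q1 -> q3
Final: q3
Original accept: {q0}
Complement: q3 is not in original accept

Yes, complement accepts (original rejects)


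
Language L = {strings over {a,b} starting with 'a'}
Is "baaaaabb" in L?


first symbol = 'b'

No, "baaaaabb" is not in L


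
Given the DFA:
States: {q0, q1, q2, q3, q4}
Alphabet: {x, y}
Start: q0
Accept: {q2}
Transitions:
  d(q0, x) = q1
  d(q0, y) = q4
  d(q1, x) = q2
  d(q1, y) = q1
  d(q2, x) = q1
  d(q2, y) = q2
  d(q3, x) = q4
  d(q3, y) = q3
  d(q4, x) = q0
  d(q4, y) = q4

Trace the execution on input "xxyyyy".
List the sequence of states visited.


Input: xxyyyy
d(q0, x) = q1
d(q1, x) = q2
d(q2, y) = q2
d(q2, y) = q2
d(q2, y) = q2
d(q2, y) = q2


q0 -> q1 -> q2 -> q2 -> q2 -> q2 -> q2


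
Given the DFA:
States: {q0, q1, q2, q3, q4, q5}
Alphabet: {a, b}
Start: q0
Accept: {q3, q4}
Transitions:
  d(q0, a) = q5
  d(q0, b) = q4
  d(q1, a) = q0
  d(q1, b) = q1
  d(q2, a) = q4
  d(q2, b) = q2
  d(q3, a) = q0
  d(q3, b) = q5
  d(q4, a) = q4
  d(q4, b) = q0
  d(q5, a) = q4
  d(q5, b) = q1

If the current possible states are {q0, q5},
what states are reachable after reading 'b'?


Apply transition on 'b' from each current state:
  d(q0, b) = q4
  d(q5, b) = q1

{q1, q4}


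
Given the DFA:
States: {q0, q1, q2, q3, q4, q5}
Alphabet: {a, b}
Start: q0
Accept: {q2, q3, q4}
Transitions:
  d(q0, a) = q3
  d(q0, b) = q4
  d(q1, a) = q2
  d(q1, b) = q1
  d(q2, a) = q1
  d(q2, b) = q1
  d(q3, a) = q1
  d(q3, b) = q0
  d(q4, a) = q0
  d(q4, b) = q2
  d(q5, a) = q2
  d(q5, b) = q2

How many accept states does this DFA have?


Accept states listed: {q2, q3, q4}
Counting: q2(1) q3(2) q4(3)

3


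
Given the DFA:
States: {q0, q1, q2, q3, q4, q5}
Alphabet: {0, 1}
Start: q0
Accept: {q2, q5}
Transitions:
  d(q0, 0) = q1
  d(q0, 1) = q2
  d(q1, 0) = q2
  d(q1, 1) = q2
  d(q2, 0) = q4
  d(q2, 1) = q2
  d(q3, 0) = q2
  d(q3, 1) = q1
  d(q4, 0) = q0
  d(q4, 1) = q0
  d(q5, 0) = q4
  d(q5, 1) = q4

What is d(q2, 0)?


Looking up transition d(q2, 0)

q4


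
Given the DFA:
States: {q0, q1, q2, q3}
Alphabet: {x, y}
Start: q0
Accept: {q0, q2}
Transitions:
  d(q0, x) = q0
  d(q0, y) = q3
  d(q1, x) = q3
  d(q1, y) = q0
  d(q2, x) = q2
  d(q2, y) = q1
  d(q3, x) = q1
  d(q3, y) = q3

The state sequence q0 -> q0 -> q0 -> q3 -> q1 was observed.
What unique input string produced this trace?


Trace back each transition to find the symbol:
  q0 --[x]--> q0
  q0 --[x]--> q0
  q0 --[y]--> q3
  q3 --[x]--> q1

"xxyx"


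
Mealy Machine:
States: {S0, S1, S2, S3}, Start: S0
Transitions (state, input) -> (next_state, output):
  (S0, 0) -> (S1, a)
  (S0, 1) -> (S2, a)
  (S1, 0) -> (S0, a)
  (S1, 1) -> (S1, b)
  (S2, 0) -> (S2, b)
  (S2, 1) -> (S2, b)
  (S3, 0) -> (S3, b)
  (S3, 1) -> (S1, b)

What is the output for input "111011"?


Step-by-step:
  (S0, 1) -> (S2, a)
  (S2, 1) -> (S2, b)
  (S2, 1) -> (S2, b)
  (S2, 0) -> (S2, b)
  (S2, 1) -> (S2, b)
  (S2, 1) -> (S2, b)

"abbbbb"


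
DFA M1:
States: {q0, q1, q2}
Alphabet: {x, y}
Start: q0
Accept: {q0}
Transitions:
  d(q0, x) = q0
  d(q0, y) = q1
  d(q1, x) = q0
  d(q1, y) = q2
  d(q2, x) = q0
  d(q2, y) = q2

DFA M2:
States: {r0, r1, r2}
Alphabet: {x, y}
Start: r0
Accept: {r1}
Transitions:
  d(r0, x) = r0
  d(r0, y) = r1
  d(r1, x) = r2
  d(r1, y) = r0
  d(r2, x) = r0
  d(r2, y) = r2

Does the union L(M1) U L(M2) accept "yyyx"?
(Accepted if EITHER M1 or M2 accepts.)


M1: final=q0 accepted=True
M2: final=r2 accepted=False

Yes, union accepts


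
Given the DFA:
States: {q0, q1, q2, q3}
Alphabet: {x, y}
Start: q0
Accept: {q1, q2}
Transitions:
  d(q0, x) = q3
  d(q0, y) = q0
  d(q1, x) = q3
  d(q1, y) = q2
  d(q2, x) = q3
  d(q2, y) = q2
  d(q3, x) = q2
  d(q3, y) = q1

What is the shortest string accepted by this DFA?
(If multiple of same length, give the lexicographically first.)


BFS by string length (lex-first path to each state shown):
  len 0: q0<-""
  len 1: q0<-"y", q3<-"x"
  len 2: q0<-"yy", q1<-"xy", q2<-"xx", q3<-"yx"
Found accept state at length 2.

"xx"


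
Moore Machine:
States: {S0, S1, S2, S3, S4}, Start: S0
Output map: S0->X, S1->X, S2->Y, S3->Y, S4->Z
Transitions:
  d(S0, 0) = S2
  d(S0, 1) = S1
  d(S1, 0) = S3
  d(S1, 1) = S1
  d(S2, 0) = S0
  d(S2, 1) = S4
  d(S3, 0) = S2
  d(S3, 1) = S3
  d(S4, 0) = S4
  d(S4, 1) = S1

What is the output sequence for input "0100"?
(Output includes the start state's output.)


Start: S0 (output X)
  --0--> S2 (output Y)
  --1--> S4 (output Z)
  --0--> S4 (output Z)
  --0--> S4 (output Z)

"XYZZZ"


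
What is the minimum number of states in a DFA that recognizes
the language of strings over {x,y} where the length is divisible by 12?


States track (length) mod 12.
Need 12 states: one per remainder 0..11; accept = remainder 0.

12


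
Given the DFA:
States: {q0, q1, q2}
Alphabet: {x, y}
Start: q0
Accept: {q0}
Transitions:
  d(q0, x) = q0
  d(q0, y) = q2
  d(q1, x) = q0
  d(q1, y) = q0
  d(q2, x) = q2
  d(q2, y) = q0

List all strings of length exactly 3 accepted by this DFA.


All strings of length 3: 8 total
Accepted: 4

"xxx", "xyy", "yxy", "yyx"


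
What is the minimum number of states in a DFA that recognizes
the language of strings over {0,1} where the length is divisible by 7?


States track (length) mod 7.
Need 7 states: one per remainder 0..6; accept = remainder 0.

7


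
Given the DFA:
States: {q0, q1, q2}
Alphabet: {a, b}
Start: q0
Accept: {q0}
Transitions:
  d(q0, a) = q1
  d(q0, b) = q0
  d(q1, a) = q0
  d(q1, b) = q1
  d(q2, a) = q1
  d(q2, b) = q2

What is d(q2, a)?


Looking up transition d(q2, a)

q1


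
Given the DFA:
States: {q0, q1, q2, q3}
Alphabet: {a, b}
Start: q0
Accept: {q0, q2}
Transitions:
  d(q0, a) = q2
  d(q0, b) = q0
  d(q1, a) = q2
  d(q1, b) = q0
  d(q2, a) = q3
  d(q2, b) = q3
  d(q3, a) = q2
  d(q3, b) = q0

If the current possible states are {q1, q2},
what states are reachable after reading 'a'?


Apply transition on 'a' from each current state:
  d(q1, a) = q2
  d(q2, a) = q3

{q2, q3}


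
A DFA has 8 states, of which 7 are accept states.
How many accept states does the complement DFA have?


Complement swaps accept and non-accept states.
8 - 7 = 1

1


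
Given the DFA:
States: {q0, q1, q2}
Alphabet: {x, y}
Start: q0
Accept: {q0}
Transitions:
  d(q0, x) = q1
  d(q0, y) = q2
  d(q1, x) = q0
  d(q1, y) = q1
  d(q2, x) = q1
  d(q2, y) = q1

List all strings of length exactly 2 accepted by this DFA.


All strings of length 2: 4 total
Accepted: 1

"xx"


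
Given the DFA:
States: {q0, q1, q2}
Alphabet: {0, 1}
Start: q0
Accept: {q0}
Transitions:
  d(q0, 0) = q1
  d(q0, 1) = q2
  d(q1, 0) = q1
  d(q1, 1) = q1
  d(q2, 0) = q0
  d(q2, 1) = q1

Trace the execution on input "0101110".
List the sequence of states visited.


Input: 0101110
d(q0, 0) = q1
d(q1, 1) = q1
d(q1, 0) = q1
d(q1, 1) = q1
d(q1, 1) = q1
d(q1, 1) = q1
d(q1, 0) = q1


q0 -> q1 -> q1 -> q1 -> q1 -> q1 -> q1 -> q1


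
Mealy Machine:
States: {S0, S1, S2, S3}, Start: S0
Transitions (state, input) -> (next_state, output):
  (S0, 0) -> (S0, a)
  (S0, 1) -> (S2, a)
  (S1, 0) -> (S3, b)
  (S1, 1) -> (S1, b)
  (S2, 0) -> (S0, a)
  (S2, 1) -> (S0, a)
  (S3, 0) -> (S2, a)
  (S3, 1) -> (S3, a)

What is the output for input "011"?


Step-by-step:
  (S0, 0) -> (S0, a)
  (S0, 1) -> (S2, a)
  (S2, 1) -> (S0, a)

"aaa"


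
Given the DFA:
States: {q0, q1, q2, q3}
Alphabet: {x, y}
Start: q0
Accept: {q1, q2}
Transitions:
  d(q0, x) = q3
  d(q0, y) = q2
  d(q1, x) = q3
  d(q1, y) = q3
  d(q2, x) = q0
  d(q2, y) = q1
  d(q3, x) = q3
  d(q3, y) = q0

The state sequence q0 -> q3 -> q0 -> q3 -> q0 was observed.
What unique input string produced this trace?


Trace back each transition to find the symbol:
  q0 --[x]--> q3
  q3 --[y]--> q0
  q0 --[x]--> q3
  q3 --[y]--> q0

"xyxy"


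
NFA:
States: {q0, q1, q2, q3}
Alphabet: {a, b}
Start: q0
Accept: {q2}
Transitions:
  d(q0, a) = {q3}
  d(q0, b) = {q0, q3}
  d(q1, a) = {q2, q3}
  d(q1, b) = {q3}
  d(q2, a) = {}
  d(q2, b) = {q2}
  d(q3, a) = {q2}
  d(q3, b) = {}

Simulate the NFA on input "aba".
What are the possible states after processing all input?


Start: {q0}
  --a--> {q3}
  --b--> {}
  --a--> {}

{} (empty set, no valid transitions)


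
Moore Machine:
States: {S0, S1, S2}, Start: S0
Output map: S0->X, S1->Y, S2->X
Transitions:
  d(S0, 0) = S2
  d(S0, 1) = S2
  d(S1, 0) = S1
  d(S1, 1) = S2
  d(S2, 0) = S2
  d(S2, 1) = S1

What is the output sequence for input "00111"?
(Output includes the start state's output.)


Start: S0 (output X)
  --0--> S2 (output X)
  --0--> S2 (output X)
  --1--> S1 (output Y)
  --1--> S2 (output X)
  --1--> S1 (output Y)

"XXXYXY"


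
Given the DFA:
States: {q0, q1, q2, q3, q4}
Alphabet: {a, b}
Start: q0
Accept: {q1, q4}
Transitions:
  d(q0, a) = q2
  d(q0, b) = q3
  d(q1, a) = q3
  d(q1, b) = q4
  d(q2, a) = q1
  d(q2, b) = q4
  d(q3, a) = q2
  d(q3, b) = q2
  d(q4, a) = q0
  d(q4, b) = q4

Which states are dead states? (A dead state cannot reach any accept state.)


Forward reachability from each state:
  q0 -> reaches accept state q1 (live)
  q1 -> reaches accept state q1 (live)
  q2 -> reaches accept state q1 (live)
  q3 -> reaches accept state q1 (live)
  q4 -> reaches accept state q1 (live)

None (all states can reach an accept state)


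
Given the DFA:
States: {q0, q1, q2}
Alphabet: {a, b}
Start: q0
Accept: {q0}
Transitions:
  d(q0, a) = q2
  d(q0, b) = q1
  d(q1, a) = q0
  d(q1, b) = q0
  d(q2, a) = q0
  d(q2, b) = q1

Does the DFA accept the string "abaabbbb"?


Trace: q0 -> q2 -> q1 -> q0 -> q2 -> q1 -> q0 -> q1 -> q0
Final state: q0
Accept states: {q0}

Yes, accepted (final state q0 is an accept state)


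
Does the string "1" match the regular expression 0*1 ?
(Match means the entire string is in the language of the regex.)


|string| = 1; first = '1'; last = '1'

Yes, "1" matches 0*1


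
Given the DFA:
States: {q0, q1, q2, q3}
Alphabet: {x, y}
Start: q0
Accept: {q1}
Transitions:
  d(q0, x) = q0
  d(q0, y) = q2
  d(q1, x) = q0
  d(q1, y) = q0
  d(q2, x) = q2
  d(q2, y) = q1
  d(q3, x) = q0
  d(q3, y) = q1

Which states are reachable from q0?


BFS from q0:
  layer 0: {q0}
  layer 1: {q2}
  layer 2: {q1}

{q0, q1, q2}


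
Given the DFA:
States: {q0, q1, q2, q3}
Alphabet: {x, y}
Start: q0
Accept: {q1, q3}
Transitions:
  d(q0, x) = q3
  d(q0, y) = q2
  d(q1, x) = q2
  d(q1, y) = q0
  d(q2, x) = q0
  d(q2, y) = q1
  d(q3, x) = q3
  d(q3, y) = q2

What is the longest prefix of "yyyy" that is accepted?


Run the DFA, marking each prefix where the state is accepting:
  "" -> q0 [reject]
  "y" -> q2 [reject]
  "yy" -> q1 [accept]
  "yyy" -> q0 [reject]
  "yyyy" -> q2 [reject]

"yy"


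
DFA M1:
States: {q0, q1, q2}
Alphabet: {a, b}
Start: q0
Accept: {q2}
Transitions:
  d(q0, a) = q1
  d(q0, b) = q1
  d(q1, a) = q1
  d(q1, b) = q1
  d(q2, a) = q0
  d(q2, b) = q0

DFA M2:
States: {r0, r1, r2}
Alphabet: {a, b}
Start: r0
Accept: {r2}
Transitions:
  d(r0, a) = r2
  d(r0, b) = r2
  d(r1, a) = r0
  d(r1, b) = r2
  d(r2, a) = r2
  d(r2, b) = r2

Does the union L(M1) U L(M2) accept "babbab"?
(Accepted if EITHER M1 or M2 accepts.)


M1: final=q1 accepted=False
M2: final=r2 accepted=True

Yes, union accepts


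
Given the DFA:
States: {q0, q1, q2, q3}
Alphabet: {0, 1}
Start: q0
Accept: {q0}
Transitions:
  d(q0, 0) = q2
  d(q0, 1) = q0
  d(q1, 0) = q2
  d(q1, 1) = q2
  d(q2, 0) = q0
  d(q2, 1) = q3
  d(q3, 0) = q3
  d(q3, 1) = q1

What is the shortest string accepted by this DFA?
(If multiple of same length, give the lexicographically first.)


BFS by string length (lex-first path to each state shown):
  len 0: q0<-""
Found accept state at length 0.

"" (empty string)


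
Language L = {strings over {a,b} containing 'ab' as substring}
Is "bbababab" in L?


'ab' occurs at index 2

Yes, "bbababab" is in L


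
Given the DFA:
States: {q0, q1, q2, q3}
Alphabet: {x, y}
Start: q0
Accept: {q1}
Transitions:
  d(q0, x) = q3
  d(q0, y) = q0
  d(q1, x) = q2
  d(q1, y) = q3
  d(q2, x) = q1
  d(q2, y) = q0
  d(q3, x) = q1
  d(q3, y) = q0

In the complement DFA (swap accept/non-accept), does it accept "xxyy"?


Trace: q0 -> q3 -> q1 -> q3 -> q0
Final: q0
Original accept: {q1}
Complement: q0 is not in original accept

Yes, complement accepts (original rejects)


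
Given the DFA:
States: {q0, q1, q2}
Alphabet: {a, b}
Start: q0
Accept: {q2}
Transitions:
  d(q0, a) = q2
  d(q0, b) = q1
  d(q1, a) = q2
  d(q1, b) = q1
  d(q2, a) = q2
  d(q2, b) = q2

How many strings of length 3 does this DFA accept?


Enumerating all length-3 strings:
  "aaa" -> q2 [accept]
  "aab" -> q2 [accept]
  "aba" -> q2 [accept]
  "abb" -> q2 [accept]
  "baa" -> q2 [accept]
  "bab" -> q2 [accept]
  "bba" -> q2 [accept]
  "bbb" -> q1 [reject]

7 out of 8


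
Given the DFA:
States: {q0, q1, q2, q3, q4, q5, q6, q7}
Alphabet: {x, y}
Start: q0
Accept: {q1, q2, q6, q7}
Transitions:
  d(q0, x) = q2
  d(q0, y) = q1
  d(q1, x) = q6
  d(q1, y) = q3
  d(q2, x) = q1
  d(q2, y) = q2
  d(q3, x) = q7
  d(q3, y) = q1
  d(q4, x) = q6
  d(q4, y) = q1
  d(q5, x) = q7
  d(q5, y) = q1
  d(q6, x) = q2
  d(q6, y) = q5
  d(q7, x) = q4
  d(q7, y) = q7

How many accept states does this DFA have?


Accept states listed: {q1, q2, q6, q7}
Counting: q1(1) q2(2) q6(3) q7(4)

4


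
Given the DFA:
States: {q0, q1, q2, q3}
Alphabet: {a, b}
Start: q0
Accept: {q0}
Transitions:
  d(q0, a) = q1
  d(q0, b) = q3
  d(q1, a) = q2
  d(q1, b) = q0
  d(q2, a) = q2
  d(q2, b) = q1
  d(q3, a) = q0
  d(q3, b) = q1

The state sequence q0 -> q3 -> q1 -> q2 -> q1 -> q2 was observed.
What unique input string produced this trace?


Trace back each transition to find the symbol:
  q0 --[b]--> q3
  q3 --[b]--> q1
  q1 --[a]--> q2
  q2 --[b]--> q1
  q1 --[a]--> q2

"bbaba"


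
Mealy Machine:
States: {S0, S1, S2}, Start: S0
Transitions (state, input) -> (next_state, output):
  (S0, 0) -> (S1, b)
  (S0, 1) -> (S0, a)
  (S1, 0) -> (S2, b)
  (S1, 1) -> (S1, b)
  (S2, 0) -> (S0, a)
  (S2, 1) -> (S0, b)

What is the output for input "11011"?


Step-by-step:
  (S0, 1) -> (S0, a)
  (S0, 1) -> (S0, a)
  (S0, 0) -> (S1, b)
  (S1, 1) -> (S1, b)
  (S1, 1) -> (S1, b)

"aabbb"


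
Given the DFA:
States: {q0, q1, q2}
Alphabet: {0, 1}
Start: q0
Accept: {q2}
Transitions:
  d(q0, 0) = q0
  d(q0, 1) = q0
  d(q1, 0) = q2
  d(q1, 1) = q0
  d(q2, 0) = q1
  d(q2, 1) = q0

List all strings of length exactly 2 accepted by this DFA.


All strings of length 2: 4 total
Accepted: 0

None


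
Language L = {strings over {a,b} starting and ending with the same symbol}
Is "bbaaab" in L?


first = 'b', last = 'b'

Yes, "bbaaab" is in L


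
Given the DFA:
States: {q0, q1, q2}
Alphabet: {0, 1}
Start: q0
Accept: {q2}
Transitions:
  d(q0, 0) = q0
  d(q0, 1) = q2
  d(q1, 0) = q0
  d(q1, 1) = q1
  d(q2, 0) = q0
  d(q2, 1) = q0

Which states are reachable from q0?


BFS from q0:
  layer 0: {q0}
  layer 1: {q2}

{q0, q2}


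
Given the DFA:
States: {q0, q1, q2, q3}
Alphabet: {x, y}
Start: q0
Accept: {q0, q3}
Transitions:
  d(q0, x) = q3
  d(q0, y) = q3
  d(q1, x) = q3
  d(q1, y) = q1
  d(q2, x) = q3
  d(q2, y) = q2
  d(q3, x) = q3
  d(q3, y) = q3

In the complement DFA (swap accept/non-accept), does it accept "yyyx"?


Trace: q0 -> q3 -> q3 -> q3 -> q3
Final: q3
Original accept: {q0, q3}
Complement: q3 is in original accept

No, complement rejects (original accepts)


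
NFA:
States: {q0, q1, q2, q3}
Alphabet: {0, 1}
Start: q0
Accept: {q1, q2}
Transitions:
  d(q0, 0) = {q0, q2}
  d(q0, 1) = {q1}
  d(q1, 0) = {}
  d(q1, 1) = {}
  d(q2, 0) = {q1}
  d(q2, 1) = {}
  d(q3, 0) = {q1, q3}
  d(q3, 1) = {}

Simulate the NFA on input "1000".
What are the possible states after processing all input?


Start: {q0}
  --1--> {q1}
  --0--> {}
  --0--> {}
  --0--> {}

{} (empty set, no valid transitions)


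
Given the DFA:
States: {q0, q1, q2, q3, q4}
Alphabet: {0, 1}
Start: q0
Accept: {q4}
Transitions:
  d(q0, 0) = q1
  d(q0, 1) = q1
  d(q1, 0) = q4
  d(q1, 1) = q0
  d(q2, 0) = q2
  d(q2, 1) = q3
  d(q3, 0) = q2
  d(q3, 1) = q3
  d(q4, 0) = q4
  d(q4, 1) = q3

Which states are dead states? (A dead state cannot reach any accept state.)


Forward reachability from each state:
  q0 -> reaches accept state q4 (live)
  q1 -> reaches accept state q4 (live)
  q2 -> reaches {q2, q3}, no accept state (dead)
  q3 -> reaches {q2, q3}, no accept state (dead)
  q4 -> reaches accept state q4 (live)

{q2, q3}


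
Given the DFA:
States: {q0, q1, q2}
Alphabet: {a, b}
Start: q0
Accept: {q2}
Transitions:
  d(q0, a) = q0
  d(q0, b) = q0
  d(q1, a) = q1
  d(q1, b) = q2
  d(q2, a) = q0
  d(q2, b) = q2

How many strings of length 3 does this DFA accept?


Enumerating all length-3 strings:
  "aaa" -> q0 [reject]
  "aab" -> q0 [reject]
  "aba" -> q0 [reject]
  "abb" -> q0 [reject]
  "baa" -> q0 [reject]
  "bab" -> q0 [reject]
  "bba" -> q0 [reject]
  "bbb" -> q0 [reject]

0 out of 8


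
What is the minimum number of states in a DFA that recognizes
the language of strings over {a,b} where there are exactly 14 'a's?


States: count = 0, 1, ..., 14 (that's 15 states), plus a dead state for count > 14.
Total: 15 + 1 = 16. Accept = count-14 state.

16


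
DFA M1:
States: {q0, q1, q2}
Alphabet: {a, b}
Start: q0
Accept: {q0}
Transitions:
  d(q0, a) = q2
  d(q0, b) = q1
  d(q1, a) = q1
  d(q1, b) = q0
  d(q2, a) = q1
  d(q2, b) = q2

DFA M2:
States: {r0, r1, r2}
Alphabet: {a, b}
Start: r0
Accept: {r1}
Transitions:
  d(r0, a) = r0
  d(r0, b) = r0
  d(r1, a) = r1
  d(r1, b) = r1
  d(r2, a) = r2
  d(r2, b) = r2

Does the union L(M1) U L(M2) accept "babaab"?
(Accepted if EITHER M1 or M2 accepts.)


M1: final=q0 accepted=True
M2: final=r0 accepted=False

Yes, union accepts


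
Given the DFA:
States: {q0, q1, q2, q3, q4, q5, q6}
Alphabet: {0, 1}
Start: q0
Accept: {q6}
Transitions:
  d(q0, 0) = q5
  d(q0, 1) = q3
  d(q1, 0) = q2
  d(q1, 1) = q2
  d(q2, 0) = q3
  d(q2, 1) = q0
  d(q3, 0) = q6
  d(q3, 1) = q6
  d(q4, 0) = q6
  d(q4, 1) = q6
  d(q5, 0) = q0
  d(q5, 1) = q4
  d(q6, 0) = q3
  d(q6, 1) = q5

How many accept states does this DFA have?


Accept states listed: {q6}
Counting: q6(1)

1


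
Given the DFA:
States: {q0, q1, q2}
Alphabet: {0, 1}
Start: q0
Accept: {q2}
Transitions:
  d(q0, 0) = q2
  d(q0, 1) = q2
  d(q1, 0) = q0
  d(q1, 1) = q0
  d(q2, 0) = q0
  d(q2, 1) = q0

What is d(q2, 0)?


Looking up transition d(q2, 0)

q0


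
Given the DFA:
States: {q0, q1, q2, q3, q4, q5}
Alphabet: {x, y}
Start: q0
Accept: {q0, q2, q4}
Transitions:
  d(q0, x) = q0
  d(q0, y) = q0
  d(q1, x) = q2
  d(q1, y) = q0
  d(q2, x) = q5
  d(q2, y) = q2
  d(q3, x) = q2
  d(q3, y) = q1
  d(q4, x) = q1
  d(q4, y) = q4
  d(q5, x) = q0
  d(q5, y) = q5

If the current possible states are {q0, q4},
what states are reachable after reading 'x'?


Apply transition on 'x' from each current state:
  d(q0, x) = q0
  d(q4, x) = q1

{q0, q1}


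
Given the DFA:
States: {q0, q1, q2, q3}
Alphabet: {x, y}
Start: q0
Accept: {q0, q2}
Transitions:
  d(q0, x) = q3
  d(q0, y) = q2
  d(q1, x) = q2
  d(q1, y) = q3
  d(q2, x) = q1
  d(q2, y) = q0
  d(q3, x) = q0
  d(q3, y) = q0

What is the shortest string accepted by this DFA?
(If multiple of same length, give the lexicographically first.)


BFS by string length (lex-first path to each state shown):
  len 0: q0<-""
Found accept state at length 0.

"" (empty string)


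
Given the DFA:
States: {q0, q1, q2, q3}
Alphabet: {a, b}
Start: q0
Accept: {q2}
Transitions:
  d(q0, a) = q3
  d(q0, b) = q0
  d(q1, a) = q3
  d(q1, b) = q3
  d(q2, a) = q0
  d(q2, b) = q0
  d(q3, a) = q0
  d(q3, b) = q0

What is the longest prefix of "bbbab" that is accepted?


Run the DFA, marking each prefix where the state is accepting:
  "" -> q0 [reject]
  "b" -> q0 [reject]
  "bb" -> q0 [reject]
  "bbb" -> q0 [reject]
  "bbba" -> q3 [reject]
  "bbbab" -> q0 [reject]

No prefix is accepted


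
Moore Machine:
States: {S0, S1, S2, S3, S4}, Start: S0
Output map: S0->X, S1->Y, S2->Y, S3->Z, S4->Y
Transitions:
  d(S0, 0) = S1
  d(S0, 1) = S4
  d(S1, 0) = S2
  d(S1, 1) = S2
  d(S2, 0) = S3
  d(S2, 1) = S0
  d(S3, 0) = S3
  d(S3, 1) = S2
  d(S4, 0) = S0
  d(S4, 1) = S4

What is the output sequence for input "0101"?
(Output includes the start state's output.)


Start: S0 (output X)
  --0--> S1 (output Y)
  --1--> S2 (output Y)
  --0--> S3 (output Z)
  --1--> S2 (output Y)

"XYYZY"


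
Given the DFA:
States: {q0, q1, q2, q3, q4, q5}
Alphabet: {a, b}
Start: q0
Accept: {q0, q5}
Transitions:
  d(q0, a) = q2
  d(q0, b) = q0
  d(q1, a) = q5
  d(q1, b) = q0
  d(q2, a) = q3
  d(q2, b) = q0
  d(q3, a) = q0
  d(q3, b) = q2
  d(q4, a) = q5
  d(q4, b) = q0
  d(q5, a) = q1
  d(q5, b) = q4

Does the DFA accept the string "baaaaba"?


Trace: q0 -> q0 -> q2 -> q3 -> q0 -> q2 -> q0 -> q2
Final state: q2
Accept states: {q0, q5}

No, rejected (final state q2 is not an accept state)


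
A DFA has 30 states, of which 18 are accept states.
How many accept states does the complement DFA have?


Complement swaps accept and non-accept states.
30 - 18 = 12

12


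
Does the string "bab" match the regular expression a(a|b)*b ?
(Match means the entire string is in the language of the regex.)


|string| = 3; first = 'b'; last = 'b'

No, "bab" does not match a(a|b)*b


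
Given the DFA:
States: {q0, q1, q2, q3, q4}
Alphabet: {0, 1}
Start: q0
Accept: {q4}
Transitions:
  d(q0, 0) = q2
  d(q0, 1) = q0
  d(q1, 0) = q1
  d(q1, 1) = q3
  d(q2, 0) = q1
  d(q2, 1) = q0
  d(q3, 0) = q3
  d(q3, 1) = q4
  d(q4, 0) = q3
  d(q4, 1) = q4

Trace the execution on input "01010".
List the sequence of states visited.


Input: 01010
d(q0, 0) = q2
d(q2, 1) = q0
d(q0, 0) = q2
d(q2, 1) = q0
d(q0, 0) = q2


q0 -> q2 -> q0 -> q2 -> q0 -> q2


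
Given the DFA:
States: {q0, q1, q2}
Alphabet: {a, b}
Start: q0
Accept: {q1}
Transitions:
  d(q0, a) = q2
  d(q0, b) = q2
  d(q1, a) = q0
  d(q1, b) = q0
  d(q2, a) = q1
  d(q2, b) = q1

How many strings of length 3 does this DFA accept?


Enumerating all length-3 strings:
  "aaa" -> q0 [reject]
  "aab" -> q0 [reject]
  "aba" -> q0 [reject]
  "abb" -> q0 [reject]
  "baa" -> q0 [reject]
  "bab" -> q0 [reject]
  "bba" -> q0 [reject]
  "bbb" -> q0 [reject]

0 out of 8


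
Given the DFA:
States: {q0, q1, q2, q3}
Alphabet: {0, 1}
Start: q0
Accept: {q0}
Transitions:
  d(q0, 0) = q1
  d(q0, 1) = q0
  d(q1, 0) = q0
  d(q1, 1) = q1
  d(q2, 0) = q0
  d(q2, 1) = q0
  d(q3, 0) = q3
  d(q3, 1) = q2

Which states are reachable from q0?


BFS from q0:
  layer 0: {q0}
  layer 1: {q1}

{q0, q1}


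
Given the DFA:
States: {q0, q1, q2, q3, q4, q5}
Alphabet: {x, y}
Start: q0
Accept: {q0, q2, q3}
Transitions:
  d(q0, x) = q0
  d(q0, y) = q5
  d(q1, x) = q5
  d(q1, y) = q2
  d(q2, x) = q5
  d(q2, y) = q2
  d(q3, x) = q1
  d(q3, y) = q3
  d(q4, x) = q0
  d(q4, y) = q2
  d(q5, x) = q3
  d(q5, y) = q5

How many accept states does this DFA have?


Accept states listed: {q0, q2, q3}
Counting: q0(1) q2(2) q3(3)

3


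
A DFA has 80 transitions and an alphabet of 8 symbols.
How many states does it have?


Each state has exactly one transition per symbol.
states = transitions / |alphabet| = 80 / 8 = 10

10


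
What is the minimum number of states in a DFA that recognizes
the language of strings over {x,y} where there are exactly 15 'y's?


States: count = 0, 1, ..., 15 (that's 16 states), plus a dead state for count > 15.
Total: 16 + 1 = 17. Accept = count-15 state.

17


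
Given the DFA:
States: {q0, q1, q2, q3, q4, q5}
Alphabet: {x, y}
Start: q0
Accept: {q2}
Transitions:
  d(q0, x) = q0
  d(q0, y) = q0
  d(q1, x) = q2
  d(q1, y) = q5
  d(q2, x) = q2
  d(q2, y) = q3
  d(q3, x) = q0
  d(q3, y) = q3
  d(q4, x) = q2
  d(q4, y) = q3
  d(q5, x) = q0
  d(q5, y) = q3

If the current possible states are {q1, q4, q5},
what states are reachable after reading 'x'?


Apply transition on 'x' from each current state:
  d(q1, x) = q2
  d(q4, x) = q2
  d(q5, x) = q0

{q0, q2}


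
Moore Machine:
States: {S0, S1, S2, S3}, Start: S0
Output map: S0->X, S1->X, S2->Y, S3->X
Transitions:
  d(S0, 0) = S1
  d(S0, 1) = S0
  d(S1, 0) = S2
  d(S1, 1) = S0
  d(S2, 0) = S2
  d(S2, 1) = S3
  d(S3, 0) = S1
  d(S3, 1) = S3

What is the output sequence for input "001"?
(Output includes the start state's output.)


Start: S0 (output X)
  --0--> S1 (output X)
  --0--> S2 (output Y)
  --1--> S3 (output X)

"XXYX"


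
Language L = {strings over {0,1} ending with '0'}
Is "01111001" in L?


last symbol = '1'

No, "01111001" is not in L


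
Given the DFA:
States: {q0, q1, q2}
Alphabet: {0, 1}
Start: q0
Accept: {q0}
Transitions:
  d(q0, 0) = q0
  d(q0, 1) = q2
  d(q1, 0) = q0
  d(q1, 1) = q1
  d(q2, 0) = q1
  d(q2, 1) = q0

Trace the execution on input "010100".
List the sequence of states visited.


Input: 010100
d(q0, 0) = q0
d(q0, 1) = q2
d(q2, 0) = q1
d(q1, 1) = q1
d(q1, 0) = q0
d(q0, 0) = q0


q0 -> q0 -> q2 -> q1 -> q1 -> q0 -> q0


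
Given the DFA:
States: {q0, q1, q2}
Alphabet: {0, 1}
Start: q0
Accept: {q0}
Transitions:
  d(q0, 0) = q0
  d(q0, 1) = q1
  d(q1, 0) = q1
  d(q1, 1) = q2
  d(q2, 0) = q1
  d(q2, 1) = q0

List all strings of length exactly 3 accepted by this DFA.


All strings of length 3: 8 total
Accepted: 2

"000", "111"
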